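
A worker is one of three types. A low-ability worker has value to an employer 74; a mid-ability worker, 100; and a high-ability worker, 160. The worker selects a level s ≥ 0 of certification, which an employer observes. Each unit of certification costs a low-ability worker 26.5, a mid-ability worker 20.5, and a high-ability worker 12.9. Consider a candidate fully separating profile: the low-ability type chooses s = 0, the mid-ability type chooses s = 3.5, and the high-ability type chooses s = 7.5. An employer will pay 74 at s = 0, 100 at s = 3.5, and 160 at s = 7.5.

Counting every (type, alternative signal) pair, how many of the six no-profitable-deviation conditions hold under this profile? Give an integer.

4

Mid-ability (own payoff 100 − 20.5×3.5 = 28.25): to s=0 gives 74 → profitable ✗; to s=7.5 gives 160 − 20.5×7.5 = 6.25 → no gain ✓.
High-ability (own payoff 160 − 12.9×7.5 = 63.25): to s=0 gives 74 → profitable ✗; to s=3.5 gives 100 − 12.9×3.5 = 54.85 → no gain ✓.
Low-ability (own payoff 74): to s=3.5 gives 100 − 26.5×3.5 = 7.25 → no gain ✓; to s=7.5 gives 160 − 26.5×7.5 = -38.75 → no gain ✓.
4 of the 6 constraints hold; not an equilibrium.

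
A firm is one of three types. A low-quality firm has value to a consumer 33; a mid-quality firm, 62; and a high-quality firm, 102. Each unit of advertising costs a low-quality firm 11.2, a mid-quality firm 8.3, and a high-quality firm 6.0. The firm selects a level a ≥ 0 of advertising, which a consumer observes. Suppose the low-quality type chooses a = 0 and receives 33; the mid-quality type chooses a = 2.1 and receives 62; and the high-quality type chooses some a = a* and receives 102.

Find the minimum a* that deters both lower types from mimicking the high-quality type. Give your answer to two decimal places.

6.92

Low-quality type (on-path payoff 33) won't mimic when 33 ≥ 102 − 11.2·a*, i.e. a* ≥ 6.16.
Mid-quality type (on-path payoff 62 − 8.3×2.1 = 44.57) won't mimic when 44.57 ≥ 102 − 8.3·a*, i.e. a* ≥ 6.92.
Both must hold, so a* = max(6.16, 6.92) = 6.92. The mid-quality type's constraint binds.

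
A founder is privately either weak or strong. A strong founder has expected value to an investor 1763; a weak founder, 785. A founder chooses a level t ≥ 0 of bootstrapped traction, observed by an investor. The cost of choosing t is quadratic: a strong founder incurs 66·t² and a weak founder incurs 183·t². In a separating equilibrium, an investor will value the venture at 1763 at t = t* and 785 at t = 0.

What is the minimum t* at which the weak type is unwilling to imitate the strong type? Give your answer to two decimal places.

The weak type at t = 0 receives 785; imitating at t* yields 1763 − 183·t*².
Indifference: 785 = 1763 − 183·t*², so t*² = (1763 − 785) / 183 ≈ 5.3443.
t* = √5.3443 ≈ 2.31.

2.31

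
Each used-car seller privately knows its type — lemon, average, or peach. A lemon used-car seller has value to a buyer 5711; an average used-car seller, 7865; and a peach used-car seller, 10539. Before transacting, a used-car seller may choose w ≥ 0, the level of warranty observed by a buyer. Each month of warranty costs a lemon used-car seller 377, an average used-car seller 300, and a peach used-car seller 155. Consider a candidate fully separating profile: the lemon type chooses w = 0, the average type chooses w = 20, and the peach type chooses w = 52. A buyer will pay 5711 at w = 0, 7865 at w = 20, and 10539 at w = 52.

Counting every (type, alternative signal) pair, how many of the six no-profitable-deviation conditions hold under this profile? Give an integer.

Average (own payoff 7865 − 300×20 = 1865): to w=0 gives 5711 → profitable ✗; to w=52 gives 10539 − 300×52 = -5061 → no gain ✓.
Lemon (own payoff 5711): to w=20 gives 7865 − 377×20 = 325 → no gain ✓; to w=52 gives 10539 − 377×52 = -9065 → no gain ✓.
Peach (own payoff 10539 − 155×52 = 2479): to w=0 gives 5711 → profitable ✗; to w=20 gives 7865 − 155×20 = 4765 → profitable ✗.
3 of the 6 constraints hold; not an equilibrium.

3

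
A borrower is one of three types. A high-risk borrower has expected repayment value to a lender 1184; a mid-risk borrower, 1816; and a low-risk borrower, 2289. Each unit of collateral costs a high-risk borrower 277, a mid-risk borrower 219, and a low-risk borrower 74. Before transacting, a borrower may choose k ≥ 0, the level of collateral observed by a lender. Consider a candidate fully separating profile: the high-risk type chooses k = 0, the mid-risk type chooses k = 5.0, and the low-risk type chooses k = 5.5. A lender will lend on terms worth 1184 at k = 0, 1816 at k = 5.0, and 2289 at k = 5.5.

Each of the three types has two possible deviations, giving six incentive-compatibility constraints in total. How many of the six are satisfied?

4

High-risk (own payoff 1184): to k=5.0 gives 1816 − 277×5.0 = 431 → no gain ✓; to k=5.5 gives 2289 − 277×5.5 = 765.5 → no gain ✓.
Low-risk (own payoff 2289 − 74×5.5 = 1882): to k=0 gives 1184 → no gain ✓; to k=5.0 gives 1816 − 74×5.0 = 1446 → no gain ✓.
Mid-risk (own payoff 1816 − 219×5.0 = 721): to k=0 gives 1184 → profitable ✗; to k=5.5 gives 2289 − 219×5.5 = 1084.5 → profitable ✗.
4 of the 6 constraints hold; not an equilibrium.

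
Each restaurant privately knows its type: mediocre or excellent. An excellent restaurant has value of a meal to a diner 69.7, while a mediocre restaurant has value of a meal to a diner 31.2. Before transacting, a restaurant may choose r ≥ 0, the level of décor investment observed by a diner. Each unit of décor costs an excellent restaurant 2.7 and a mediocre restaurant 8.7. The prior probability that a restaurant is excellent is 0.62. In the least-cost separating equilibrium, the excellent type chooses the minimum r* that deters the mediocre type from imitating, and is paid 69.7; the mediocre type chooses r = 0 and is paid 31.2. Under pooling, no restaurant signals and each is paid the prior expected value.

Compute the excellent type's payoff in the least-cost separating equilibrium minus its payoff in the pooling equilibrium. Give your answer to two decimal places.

Least-cost separating signal: r* solves 31.2 = 69.7 − 8.7·r*, so r* = (69.7 − 31.2)/8.7 ≈ 4.4253.
Excellent type's separating payoff: 69.7 − 2.7 × r* = 69.7 − 2.7 × (69.7 − 31.2)/8.7 = 69.7 − 103.95/8.7 ≈ 57.7517.
Pooling payoff: 0.62 × 69.7 + 0.38 × 31.2 = 55.07.
Difference: 57.7517 − 55.07 = 2.6817, i.e. 2.68 to two decimal places.
The excellent type prefers to separate.

2.68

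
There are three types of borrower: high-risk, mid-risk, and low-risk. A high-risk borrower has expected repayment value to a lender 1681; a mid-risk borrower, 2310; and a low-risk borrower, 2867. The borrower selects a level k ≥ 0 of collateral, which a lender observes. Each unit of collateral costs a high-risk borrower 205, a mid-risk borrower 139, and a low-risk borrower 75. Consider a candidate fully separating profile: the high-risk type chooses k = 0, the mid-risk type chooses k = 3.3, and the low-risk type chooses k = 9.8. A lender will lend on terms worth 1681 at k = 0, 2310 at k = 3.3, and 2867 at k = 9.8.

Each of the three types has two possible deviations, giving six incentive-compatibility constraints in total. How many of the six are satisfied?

Mid-risk (own payoff 2310 − 139×3.3 = 1851.3): to k=0 gives 1681 → no gain ✓; to k=9.8 gives 2867 − 139×9.8 = 1504.8 → no gain ✓.
High-risk (own payoff 1681): to k=3.3 gives 2310 − 205×3.3 = 1633.5 → no gain ✓; to k=9.8 gives 2867 − 205×9.8 = 858 → no gain ✓.
Low-risk (own payoff 2867 − 75×9.8 = 2132): to k=0 gives 1681 → no gain ✓; to k=3.3 gives 2310 − 75×3.3 = 2062.5 → no gain ✓.
6 of the 6 constraints hold; this profile is a separating equilibrium.

6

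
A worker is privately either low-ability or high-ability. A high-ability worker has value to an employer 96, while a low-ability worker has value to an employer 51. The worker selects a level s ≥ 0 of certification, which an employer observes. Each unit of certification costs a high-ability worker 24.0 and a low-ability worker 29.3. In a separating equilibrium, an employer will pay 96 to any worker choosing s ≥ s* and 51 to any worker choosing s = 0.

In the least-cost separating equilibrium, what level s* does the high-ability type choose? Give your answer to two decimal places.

1.54

A low-ability worker choosing s = 0 receives 51.
Imitating at s* instead would pay 96 at cost 29.3·s*, netting 96 − 29.3·s*.
Indifference: 51 = 96 − 29.3·s*, so s* = (96 − 51) / 29.3 ≈ 1.54.
At s* the low-ability type's incentive constraint just binds; the high-ability type strictly prefers s* since its per-unit cost is lower.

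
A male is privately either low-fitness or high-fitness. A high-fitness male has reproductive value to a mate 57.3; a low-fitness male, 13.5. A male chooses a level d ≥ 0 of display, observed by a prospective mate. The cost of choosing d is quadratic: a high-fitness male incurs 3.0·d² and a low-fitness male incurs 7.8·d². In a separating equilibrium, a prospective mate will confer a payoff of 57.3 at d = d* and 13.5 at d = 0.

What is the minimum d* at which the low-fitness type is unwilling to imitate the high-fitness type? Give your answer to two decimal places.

2.37

The low-fitness type at d = 0 receives 13.5; imitating at d* yields 57.3 − 7.8·d*².
Indifference: 13.5 = 57.3 − 7.8·d*², so d*² = (57.3 − 13.5) / 7.8 ≈ 5.6154.
d* = √5.6154 ≈ 2.37.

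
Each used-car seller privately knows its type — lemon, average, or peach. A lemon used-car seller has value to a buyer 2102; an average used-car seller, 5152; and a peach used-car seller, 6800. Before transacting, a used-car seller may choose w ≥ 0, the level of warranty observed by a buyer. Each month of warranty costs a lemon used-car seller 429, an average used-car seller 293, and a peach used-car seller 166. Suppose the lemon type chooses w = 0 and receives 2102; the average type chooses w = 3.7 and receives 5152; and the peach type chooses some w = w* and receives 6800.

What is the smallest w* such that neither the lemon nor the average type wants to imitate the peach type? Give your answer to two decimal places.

Average type (on-path payoff 5152 − 293×3.7 = 4067.9) won't mimic when 4067.9 ≥ 6800 − 293·w*, i.e. w* ≥ 9.32.
Lemon type (on-path payoff 2102) won't mimic when 2102 ≥ 6800 − 429·w*, i.e. w* ≥ 10.95.
Both must hold, so w* = max(10.95, 9.32) = 10.95. The lemon type's constraint binds.

10.95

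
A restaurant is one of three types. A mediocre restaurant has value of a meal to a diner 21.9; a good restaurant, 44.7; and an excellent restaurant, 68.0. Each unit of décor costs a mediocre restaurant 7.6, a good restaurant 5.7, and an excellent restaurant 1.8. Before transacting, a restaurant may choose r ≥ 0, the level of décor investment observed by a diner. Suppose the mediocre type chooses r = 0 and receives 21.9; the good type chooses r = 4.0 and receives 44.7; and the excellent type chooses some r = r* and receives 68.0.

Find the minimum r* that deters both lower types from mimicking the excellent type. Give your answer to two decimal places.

Good type (on-path payoff 44.7 − 5.7×4.0 = 21.9) won't mimic when 21.9 ≥ 68.0 − 5.7·r*, i.e. r* ≥ 8.09.
Mediocre type (on-path payoff 21.9) won't mimic when 21.9 ≥ 68.0 − 7.6·r*, i.e. r* ≥ 6.07.
Both must hold, so r* = max(6.07, 8.09) = 8.09. The good type's constraint binds.

8.09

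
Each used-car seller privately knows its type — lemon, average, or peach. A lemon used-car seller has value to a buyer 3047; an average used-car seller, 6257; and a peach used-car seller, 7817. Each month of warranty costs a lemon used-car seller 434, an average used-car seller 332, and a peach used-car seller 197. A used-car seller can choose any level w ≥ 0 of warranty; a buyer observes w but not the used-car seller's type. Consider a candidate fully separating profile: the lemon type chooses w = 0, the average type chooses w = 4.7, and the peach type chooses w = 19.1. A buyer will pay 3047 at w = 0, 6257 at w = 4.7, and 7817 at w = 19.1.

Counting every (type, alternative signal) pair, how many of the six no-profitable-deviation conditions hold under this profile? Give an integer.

4

Lemon (own payoff 3047): to w=4.7 gives 6257 − 434×4.7 = 4217.2 → profitable ✗; to w=19.1 gives 7817 − 434×19.1 = -472.4 → no gain ✓.
Average (own payoff 6257 − 332×4.7 = 4696.6): to w=0 gives 3047 → no gain ✓; to w=19.1 gives 7817 − 332×19.1 = 1475.8 → no gain ✓.
Peach (own payoff 7817 − 197×19.1 = 4054.3): to w=0 gives 3047 → no gain ✓; to w=4.7 gives 6257 − 197×4.7 = 5331.1 → profitable ✗.
4 of the 6 constraints hold; not an equilibrium.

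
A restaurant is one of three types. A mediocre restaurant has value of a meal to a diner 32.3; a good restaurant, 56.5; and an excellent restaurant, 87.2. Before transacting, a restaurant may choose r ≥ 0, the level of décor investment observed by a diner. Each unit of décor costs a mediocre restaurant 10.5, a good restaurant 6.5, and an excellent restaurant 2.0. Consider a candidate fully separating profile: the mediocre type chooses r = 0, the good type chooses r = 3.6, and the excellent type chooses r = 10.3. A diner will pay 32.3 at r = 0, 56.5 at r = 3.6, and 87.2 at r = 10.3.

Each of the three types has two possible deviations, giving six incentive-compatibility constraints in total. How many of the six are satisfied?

Good (own payoff 56.5 − 6.5×3.6 = 33.1): to r=0 gives 32.3 → no gain ✓; to r=10.3 gives 87.2 − 6.5×10.3 = 20.25 → no gain ✓.
Excellent (own payoff 87.2 − 2.0×10.3 = 66.6): to r=0 gives 32.3 → no gain ✓; to r=3.6 gives 56.5 − 2.0×3.6 = 49.3 → no gain ✓.
Mediocre (own payoff 32.3): to r=3.6 gives 56.5 − 10.5×3.6 = 18.7 → no gain ✓; to r=10.3 gives 87.2 − 10.5×10.3 = -20.95 → no gain ✓.
6 of the 6 constraints hold; this profile is a separating equilibrium.

6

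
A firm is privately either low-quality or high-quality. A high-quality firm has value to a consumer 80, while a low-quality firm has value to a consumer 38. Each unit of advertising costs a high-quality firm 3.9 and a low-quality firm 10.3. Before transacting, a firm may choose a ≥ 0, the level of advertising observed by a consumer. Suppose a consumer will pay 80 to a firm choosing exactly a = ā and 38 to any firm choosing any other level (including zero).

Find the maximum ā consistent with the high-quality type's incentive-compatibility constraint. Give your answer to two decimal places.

10.77

Choosing ā yields the high-quality type 80 − 3.9·ā; choosing zero yields 38.
The high-quality type is indifferent at 80 − 3.9·ā = 38, i.e. ā = (80 − 38) / 3.9 ≈ 10.77.
For any ā above 10.77 the high-quality type would rather pool at zero, so separation collapses.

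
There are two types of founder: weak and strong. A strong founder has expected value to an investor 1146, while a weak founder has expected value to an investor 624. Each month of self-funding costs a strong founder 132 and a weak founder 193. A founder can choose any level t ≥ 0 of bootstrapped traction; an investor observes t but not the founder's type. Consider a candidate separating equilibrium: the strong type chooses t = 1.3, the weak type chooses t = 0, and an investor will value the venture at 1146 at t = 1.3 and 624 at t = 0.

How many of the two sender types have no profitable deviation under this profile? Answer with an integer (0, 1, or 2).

1

Weak type: stay at 0 → 624; mimic → 1146 − 193 × 1.3 = 895.1. IC fails (624 < 895.1).
Strong type: signal → 1146 − 132 × 1.3 = 974.4; deviate to 0 → 624. IC holds (974.4 ≥ 624).
1 of 2 constraints hold, so this profile is not an equilibrium.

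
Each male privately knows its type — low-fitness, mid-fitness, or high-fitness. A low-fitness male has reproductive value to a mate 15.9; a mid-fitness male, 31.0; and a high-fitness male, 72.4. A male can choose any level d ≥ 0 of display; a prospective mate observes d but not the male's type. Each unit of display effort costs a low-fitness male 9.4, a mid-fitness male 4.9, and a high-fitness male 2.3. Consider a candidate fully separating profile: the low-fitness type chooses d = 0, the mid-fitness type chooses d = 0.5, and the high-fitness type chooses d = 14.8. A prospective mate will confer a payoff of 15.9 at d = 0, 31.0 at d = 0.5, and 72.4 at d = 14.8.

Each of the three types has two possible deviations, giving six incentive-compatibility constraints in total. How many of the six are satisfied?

5

Low-fitness (own payoff 15.9): to d=0.5 gives 31.0 − 9.4×0.5 = 26.3 → profitable ✗; to d=14.8 gives 72.4 − 9.4×14.8 = -66.72 → no gain ✓.
High-fitness (own payoff 72.4 − 2.3×14.8 = 38.36): to d=0 gives 15.9 → no gain ✓; to d=0.5 gives 31.0 − 2.3×0.5 = 29.85 → no gain ✓.
Mid-fitness (own payoff 31.0 − 4.9×0.5 = 28.55): to d=0 gives 15.9 → no gain ✓; to d=14.8 gives 72.4 − 4.9×14.8 = -0.12 → no gain ✓.
5 of the 6 constraints hold; not an equilibrium.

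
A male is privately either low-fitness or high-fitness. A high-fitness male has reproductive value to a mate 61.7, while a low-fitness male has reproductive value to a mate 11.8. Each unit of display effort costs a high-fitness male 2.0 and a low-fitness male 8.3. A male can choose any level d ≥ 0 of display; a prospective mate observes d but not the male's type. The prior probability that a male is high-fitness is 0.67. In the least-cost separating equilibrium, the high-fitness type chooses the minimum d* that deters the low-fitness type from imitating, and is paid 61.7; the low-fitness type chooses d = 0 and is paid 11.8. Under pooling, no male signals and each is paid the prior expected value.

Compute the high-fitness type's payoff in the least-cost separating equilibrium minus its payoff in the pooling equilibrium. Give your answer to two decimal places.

4.44

Least-cost separating signal: d* solves 11.8 = 61.7 − 8.3·d*, so d* = (61.7 − 11.8)/8.3 ≈ 6.0120.
High-fitness type's separating payoff: 61.7 − 2.0 × d* = 61.7 − 2.0 × (61.7 − 11.8)/8.3 = 61.7 − 99.8/8.3 ≈ 49.6759.
Pooling payoff: 0.67 × 61.7 + 0.33 × 11.8 = 45.233.
Difference: 49.6759 − 45.233 = 4.4429, i.e. 4.44 to two decimal places.
The high-fitness type prefers to separate.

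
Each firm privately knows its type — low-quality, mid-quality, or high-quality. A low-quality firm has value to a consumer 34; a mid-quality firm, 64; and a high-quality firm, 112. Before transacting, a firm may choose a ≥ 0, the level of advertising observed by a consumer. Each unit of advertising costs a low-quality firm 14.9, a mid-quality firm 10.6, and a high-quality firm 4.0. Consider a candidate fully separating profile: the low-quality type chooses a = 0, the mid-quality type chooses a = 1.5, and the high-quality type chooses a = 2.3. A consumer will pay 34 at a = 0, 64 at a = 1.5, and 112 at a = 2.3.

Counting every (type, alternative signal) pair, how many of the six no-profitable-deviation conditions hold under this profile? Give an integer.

Low-quality (own payoff 34): to a=1.5 gives 64 − 14.9×1.5 = 41.65 → profitable ✗; to a=2.3 gives 112 − 14.9×2.3 = 77.73 → profitable ✗.
Mid-quality (own payoff 64 − 10.6×1.5 = 48.1): to a=0 gives 34 → no gain ✓; to a=2.3 gives 112 − 10.6×2.3 = 87.62 → profitable ✗.
High-quality (own payoff 112 − 4.0×2.3 = 102.8): to a=0 gives 34 → no gain ✓; to a=1.5 gives 64 − 4.0×1.5 = 58 → no gain ✓.
3 of the 6 constraints hold; not an equilibrium.

3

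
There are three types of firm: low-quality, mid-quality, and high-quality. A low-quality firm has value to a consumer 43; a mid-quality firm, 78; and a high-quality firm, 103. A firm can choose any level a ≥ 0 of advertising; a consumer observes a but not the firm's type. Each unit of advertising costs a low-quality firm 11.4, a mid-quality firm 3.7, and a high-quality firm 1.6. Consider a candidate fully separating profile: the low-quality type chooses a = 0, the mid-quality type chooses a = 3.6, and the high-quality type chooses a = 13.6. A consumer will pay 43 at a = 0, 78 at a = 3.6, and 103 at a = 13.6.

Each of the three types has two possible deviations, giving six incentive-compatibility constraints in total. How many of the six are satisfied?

High-quality (own payoff 103 − 1.6×13.6 = 81.24): to a=0 gives 43 → no gain ✓; to a=3.6 gives 78 − 1.6×3.6 = 72.24 → no gain ✓.
Mid-quality (own payoff 78 − 3.7×3.6 = 64.68): to a=0 gives 43 → no gain ✓; to a=13.6 gives 103 − 3.7×13.6 = 52.68 → no gain ✓.
Low-quality (own payoff 43): to a=3.6 gives 78 − 11.4×3.6 = 36.96 → no gain ✓; to a=13.6 gives 103 − 11.4×13.6 = -52.04 → no gain ✓.
6 of the 6 constraints hold; this profile is a separating equilibrium.

6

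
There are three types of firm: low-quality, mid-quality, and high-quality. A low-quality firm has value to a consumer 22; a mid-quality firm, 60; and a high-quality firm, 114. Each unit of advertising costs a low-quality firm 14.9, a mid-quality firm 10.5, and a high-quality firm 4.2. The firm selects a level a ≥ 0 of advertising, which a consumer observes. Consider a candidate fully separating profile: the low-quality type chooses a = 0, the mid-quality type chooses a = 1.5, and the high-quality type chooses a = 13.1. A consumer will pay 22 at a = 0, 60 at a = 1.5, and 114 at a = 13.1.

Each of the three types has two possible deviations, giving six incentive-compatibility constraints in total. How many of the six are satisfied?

5

High-quality (own payoff 114 − 4.2×13.1 = 58.98): to a=0 gives 22 → no gain ✓; to a=1.5 gives 60 − 4.2×1.5 = 53.7 → no gain ✓.
Mid-quality (own payoff 60 − 10.5×1.5 = 44.25): to a=0 gives 22 → no gain ✓; to a=13.1 gives 114 − 10.5×13.1 = -23.55 → no gain ✓.
Low-quality (own payoff 22): to a=1.5 gives 60 − 14.9×1.5 = 37.65 → profitable ✗; to a=13.1 gives 114 − 14.9×13.1 = -81.19 → no gain ✓.
5 of the 6 constraints hold; not an equilibrium.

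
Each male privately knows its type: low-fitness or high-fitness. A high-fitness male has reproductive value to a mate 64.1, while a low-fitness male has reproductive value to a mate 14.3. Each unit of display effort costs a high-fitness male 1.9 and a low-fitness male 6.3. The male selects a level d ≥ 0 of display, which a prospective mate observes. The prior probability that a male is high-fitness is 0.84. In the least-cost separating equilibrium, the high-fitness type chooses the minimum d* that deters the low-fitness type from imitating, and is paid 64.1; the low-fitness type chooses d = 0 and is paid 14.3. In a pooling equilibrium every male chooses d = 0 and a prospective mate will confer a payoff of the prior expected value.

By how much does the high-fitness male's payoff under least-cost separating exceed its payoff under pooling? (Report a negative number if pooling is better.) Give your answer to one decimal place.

-7.1

Least-cost separating signal: d* solves 14.3 = 64.1 − 6.3·d*, so d* = (64.1 − 14.3)/6.3 ≈ 7.9048.
High-fitness type's separating payoff: 64.1 − 1.9 × d* = 64.1 − 1.9 × (64.1 − 14.3)/6.3 = 64.1 − 94.62/6.3 ≈ 49.081.
Pooling payoff: 0.84 × 64.1 + 0.16 × 14.3 = 56.132.
Difference: 49.081 − 56.132 = -7.051, i.e. -7.1 to one decimal place.
The high-fitness type would prefer the pooling outcome.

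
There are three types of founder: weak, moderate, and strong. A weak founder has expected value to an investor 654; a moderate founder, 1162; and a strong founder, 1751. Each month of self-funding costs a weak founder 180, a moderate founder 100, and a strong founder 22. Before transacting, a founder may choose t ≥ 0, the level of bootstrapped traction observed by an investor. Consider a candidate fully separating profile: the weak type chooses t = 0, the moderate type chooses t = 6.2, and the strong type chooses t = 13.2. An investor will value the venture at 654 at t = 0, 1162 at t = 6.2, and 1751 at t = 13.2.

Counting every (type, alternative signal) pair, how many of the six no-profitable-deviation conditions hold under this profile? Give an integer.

Strong (own payoff 1751 − 22×13.2 = 1460.6): to t=0 gives 654 → no gain ✓; to t=6.2 gives 1162 − 22×6.2 = 1025.6 → no gain ✓.
Weak (own payoff 654): to t=6.2 gives 1162 − 180×6.2 = 46 → no gain ✓; to t=13.2 gives 1751 − 180×13.2 = -625 → no gain ✓.
Moderate (own payoff 1162 − 100×6.2 = 542): to t=0 gives 654 → profitable ✗; to t=13.2 gives 1751 − 100×13.2 = 431 → no gain ✓.
5 of the 6 constraints hold; not an equilibrium.

5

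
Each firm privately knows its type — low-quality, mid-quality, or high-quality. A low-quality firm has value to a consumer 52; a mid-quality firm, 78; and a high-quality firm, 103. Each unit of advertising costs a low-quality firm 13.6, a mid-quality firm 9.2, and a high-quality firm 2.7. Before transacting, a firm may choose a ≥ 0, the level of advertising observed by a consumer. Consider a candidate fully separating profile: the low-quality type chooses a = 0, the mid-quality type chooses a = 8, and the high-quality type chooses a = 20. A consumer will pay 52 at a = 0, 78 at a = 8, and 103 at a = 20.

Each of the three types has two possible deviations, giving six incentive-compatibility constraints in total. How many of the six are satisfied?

Low-quality (own payoff 52): to a=8 gives 78 − 13.6×8 = -30.8 → no gain ✓; to a=20 gives 103 − 13.6×20 = -169 → no gain ✓.
Mid-quality (own payoff 78 − 9.2×8 = 4.4): to a=0 gives 52 → profitable ✗; to a=20 gives 103 − 9.2×20 = -81 → no gain ✓.
High-quality (own payoff 103 − 2.7×20 = 49): to a=0 gives 52 → profitable ✗; to a=8 gives 78 − 2.7×8 = 56.4 → profitable ✗.
3 of the 6 constraints hold; not an equilibrium.

3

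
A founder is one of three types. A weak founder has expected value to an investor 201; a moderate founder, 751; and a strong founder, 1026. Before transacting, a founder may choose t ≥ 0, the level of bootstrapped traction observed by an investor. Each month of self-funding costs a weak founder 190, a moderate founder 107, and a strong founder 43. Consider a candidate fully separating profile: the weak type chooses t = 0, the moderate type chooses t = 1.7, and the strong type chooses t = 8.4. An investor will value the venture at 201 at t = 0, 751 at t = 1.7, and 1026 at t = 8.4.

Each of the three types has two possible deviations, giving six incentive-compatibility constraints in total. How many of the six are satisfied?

Strong (own payoff 1026 − 43×8.4 = 664.8): to t=0 gives 201 → no gain ✓; to t=1.7 gives 751 − 43×1.7 = 677.9 → profitable ✗.
Moderate (own payoff 751 − 107×1.7 = 569.1): to t=0 gives 201 → no gain ✓; to t=8.4 gives 1026 − 107×8.4 = 127.2 → no gain ✓.
Weak (own payoff 201): to t=1.7 gives 751 − 190×1.7 = 428 → profitable ✗; to t=8.4 gives 1026 − 190×8.4 = -570 → no gain ✓.
4 of the 6 constraints hold; not an equilibrium.

4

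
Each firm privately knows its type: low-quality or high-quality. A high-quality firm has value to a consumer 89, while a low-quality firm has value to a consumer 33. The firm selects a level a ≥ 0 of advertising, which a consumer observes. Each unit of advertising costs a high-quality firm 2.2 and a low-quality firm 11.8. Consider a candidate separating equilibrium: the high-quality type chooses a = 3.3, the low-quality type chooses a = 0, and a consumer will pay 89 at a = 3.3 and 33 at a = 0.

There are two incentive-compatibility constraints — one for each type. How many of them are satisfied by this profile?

High-quality type: signal → 89 − 2.2 × 3.3 = 81.74; deviate to 0 → 33. IC holds (81.74 ≥ 33).
Low-quality type: stay at 0 → 33; mimic → 89 − 11.8 × 3.3 = 50.06. IC fails (33 < 50.06).
1 of 2 constraints hold, so this profile is not an equilibrium.

1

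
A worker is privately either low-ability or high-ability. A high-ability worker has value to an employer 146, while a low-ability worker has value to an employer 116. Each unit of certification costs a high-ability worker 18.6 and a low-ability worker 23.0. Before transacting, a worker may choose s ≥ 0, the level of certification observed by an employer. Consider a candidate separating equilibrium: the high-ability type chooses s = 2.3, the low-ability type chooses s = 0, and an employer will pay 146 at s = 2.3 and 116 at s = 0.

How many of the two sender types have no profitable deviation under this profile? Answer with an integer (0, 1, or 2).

Low-ability type: stay at 0 → 116; mimic → 146 − 23.0 × 2.3 = 93.1. IC holds (116 ≥ 93.1).
High-ability type: signal → 146 − 18.6 × 2.3 = 103.22; deviate to 0 → 116. IC fails (103.22 < 116).
1 of 2 constraints hold, so this profile is not an equilibrium.

1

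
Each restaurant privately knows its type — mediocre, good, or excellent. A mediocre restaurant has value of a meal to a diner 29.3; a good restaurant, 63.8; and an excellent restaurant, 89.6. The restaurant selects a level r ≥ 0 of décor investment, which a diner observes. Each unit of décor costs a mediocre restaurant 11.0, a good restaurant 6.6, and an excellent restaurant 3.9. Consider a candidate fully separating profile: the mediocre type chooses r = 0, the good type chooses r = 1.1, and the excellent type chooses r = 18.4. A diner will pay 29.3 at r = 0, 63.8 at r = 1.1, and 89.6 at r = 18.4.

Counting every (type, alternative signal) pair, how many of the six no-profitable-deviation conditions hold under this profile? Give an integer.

3

Excellent (own payoff 89.6 − 3.9×18.4 = 17.84): to r=0 gives 29.3 → profitable ✗; to r=1.1 gives 63.8 − 3.9×1.1 = 59.51 → profitable ✗.
Good (own payoff 63.8 − 6.6×1.1 = 56.54): to r=0 gives 29.3 → no gain ✓; to r=18.4 gives 89.6 − 6.6×18.4 = -31.84 → no gain ✓.
Mediocre (own payoff 29.3): to r=1.1 gives 63.8 − 11.0×1.1 = 51.7 → profitable ✗; to r=18.4 gives 89.6 − 11.0×18.4 = -112.8 → no gain ✓.
3 of the 6 constraints hold; not an equilibrium.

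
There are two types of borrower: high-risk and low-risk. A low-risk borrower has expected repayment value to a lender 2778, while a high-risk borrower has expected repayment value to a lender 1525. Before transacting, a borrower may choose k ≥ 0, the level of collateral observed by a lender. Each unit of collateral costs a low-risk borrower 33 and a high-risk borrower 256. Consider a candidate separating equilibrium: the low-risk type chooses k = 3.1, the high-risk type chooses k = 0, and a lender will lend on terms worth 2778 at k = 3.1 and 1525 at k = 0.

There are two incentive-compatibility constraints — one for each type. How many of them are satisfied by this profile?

1

Low-risk type: signal → 2778 − 33 × 3.1 = 2675.7; deviate to 0 → 1525. IC holds (2675.7 ≥ 1525).
High-risk type: stay at 0 → 1525; mimic → 2778 − 256 × 3.1 = 1984.4. IC fails (1525 < 1984.4).
1 of 2 constraints hold, so this profile is not an equilibrium.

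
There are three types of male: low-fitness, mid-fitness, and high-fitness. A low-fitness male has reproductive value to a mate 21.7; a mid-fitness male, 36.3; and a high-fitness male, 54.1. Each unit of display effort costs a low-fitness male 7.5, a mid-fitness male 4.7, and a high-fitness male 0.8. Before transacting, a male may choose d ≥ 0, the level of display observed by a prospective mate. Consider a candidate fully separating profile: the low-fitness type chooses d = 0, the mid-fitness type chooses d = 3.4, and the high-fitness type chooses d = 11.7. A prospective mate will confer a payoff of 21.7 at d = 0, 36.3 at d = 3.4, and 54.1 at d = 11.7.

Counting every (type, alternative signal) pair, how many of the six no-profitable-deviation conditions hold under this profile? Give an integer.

High-fitness (own payoff 54.1 − 0.8×11.7 = 44.74): to d=0 gives 21.7 → no gain ✓; to d=3.4 gives 36.3 − 0.8×3.4 = 33.58 → no gain ✓.
Low-fitness (own payoff 21.7): to d=3.4 gives 36.3 − 7.5×3.4 = 10.8 → no gain ✓; to d=11.7 gives 54.1 − 7.5×11.7 = -33.65 → no gain ✓.
Mid-fitness (own payoff 36.3 − 4.7×3.4 = 20.32): to d=0 gives 21.7 → profitable ✗; to d=11.7 gives 54.1 − 4.7×11.7 = -0.89 → no gain ✓.
5 of the 6 constraints hold; not an equilibrium.

5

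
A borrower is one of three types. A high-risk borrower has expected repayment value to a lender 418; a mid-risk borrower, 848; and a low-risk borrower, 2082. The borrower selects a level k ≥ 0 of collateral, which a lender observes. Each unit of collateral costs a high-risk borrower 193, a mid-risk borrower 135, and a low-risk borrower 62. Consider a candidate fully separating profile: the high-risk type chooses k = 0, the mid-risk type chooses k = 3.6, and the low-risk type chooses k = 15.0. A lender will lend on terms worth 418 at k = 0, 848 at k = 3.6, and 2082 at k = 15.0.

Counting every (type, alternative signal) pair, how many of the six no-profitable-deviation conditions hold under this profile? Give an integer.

5

Low-risk (own payoff 2082 − 62×15.0 = 1152): to k=0 gives 418 → no gain ✓; to k=3.6 gives 848 − 62×3.6 = 624.8 → no gain ✓.
High-risk (own payoff 418): to k=3.6 gives 848 − 193×3.6 = 153.2 → no gain ✓; to k=15.0 gives 2082 − 193×15.0 = -813 → no gain ✓.
Mid-risk (own payoff 848 − 135×3.6 = 362): to k=0 gives 418 → profitable ✗; to k=15.0 gives 2082 − 135×15.0 = 57 → no gain ✓.
5 of the 6 constraints hold; not an equilibrium.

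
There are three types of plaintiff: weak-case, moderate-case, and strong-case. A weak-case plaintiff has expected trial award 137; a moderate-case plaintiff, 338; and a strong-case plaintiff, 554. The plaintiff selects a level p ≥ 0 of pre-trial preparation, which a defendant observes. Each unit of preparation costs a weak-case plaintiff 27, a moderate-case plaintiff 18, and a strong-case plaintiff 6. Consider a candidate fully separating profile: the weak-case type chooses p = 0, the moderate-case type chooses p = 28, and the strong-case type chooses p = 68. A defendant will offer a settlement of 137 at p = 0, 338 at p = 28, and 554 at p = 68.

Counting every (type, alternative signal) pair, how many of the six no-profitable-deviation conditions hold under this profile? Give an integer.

4

Moderate-case (own payoff 338 − 18×28 = -166): to p=0 gives 137 → profitable ✗; to p=68 gives 554 − 18×68 = -670 → no gain ✓.
Strong-case (own payoff 554 − 6×68 = 146): to p=0 gives 137 → no gain ✓; to p=28 gives 338 − 6×28 = 170 → profitable ✗.
Weak-case (own payoff 137): to p=28 gives 338 − 27×28 = -418 → no gain ✓; to p=68 gives 554 − 27×68 = -1282 → no gain ✓.
4 of the 6 constraints hold; not an equilibrium.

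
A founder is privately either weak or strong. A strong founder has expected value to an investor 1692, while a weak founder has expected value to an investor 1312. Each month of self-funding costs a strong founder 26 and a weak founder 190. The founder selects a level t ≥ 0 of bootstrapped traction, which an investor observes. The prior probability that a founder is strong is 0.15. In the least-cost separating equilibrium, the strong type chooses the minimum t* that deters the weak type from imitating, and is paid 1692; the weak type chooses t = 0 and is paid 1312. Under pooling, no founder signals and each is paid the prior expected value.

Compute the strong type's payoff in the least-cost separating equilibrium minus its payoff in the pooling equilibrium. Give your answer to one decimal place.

271.0

Least-cost separating signal: t* solves 1312 = 1692 − 190·t*, so t* = (1692 − 1312)/190 = 2.
Strong type's separating payoff: 1692 − 26 × t* = 1692 − 26 × (1692 − 1312)/190 = 1692 − 9880/190 = 1640.
Pooling payoff: 0.15 × 1692 + 0.85 × 1312 = 1369.
Difference: 1640 − 1369 = 271.0.
The strong type prefers to separate.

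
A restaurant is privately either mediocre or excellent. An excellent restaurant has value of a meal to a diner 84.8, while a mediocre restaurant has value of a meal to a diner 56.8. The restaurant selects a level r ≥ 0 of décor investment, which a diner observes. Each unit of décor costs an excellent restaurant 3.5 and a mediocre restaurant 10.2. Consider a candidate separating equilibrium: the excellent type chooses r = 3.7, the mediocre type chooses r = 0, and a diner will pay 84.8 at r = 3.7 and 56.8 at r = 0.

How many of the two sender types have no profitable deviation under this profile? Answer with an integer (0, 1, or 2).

Excellent type: signal → 84.8 − 3.5 × 3.7 = 71.85; deviate to 0 → 56.8. IC holds (71.85 ≥ 56.8).
Mediocre type: stay at 0 → 56.8; mimic → 84.8 − 10.2 × 3.7 = 47.06. IC holds (56.8 ≥ 47.06).
2 of 2 constraints hold, so this is a separating equilibrium.

2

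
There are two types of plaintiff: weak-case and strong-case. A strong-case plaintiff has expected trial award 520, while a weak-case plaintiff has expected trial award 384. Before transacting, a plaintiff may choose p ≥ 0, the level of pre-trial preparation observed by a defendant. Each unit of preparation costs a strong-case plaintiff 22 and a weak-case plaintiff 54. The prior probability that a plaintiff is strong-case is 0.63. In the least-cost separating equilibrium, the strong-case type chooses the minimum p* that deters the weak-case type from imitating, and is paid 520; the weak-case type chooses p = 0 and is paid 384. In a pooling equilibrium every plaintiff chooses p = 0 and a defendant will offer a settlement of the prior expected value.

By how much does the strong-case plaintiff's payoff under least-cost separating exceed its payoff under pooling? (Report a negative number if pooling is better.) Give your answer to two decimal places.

-5.09

Least-cost separating signal: p* solves 384 = 520 − 54·p*, so p* = (520 − 384)/54 ≈ 2.5185.
Strong-case type's separating payoff: 520 − 22 × p* = 520 − 22 × (520 − 384)/54 = 520 − 2992/54 ≈ 464.5926.
Pooling payoff: 0.63 × 520 + 0.37 × 384 = 469.68.
Difference: 464.5926 − 469.68 = -5.0874, i.e. -5.09 to two decimal places.
The strong-case type would prefer the pooling outcome.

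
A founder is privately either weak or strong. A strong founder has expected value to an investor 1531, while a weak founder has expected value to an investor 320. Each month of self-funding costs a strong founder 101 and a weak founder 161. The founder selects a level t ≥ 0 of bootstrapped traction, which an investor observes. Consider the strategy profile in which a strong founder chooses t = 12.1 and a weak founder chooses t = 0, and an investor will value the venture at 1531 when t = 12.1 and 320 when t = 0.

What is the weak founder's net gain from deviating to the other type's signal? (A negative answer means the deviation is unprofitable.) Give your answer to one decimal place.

-737.1

Playing t = 0 the weak founder receives 320.
Deviating to t = 12.1 brings payment 1531 at cost 161 × 12.1 = 1948.1, netting -417.1.
Gain from deviating: -417.1 − 320 = -737.1.
The gain is negative, so the weak type's incentive-compatibility constraint is satisfied.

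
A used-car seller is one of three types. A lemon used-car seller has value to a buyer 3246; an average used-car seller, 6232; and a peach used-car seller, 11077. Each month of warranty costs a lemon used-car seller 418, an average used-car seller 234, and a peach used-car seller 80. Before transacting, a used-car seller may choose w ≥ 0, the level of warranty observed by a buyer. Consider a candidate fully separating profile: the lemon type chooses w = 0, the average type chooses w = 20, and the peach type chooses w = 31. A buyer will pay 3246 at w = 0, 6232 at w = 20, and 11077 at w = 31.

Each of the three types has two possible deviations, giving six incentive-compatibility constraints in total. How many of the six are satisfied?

4

Average (own payoff 6232 − 234×20 = 1552): to w=0 gives 3246 → profitable ✗; to w=31 gives 11077 − 234×31 = 3823 → profitable ✗.
Peach (own payoff 11077 − 80×31 = 8597): to w=0 gives 3246 → no gain ✓; to w=20 gives 6232 − 80×20 = 4632 → no gain ✓.
Lemon (own payoff 3246): to w=20 gives 6232 − 418×20 = -2128 → no gain ✓; to w=31 gives 11077 − 418×31 = -1881 → no gain ✓.
4 of the 6 constraints hold; not an equilibrium.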